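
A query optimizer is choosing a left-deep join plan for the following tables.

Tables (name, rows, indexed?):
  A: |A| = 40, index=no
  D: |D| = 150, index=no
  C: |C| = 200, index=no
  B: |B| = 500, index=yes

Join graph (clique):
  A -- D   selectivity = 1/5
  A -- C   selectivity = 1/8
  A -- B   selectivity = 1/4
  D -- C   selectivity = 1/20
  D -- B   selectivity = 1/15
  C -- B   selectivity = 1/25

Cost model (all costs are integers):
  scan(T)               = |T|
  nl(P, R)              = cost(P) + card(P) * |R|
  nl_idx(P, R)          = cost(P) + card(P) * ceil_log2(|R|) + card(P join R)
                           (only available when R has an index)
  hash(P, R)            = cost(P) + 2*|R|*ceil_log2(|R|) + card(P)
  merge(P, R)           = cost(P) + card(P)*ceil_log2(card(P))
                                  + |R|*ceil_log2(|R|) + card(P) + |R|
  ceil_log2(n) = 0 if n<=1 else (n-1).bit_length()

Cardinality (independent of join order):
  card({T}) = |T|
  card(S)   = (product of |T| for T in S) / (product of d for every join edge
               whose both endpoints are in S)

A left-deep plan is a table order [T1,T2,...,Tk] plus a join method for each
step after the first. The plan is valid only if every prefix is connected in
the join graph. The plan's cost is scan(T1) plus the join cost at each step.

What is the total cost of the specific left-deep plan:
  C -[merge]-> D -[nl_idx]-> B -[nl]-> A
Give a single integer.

98850

step 1: scan C: cost=200, card=200
step 2: join D via merge
    card(P join D) = 200*150/(20) = 1500
    cost = 200 + 200*8 + 150*8 + 200 + 150 = 3350
step 3: join B via nl_idx
    card(P join B) = 1500*500/(15*25) = 2000
    cost = 3350 + 1500*9 + 2000 = 18850
step 4: join A via nl
    card(P join A) = 2000*40/(5*8*4) = 500
    cost = 18850 + 2000*40 = 98850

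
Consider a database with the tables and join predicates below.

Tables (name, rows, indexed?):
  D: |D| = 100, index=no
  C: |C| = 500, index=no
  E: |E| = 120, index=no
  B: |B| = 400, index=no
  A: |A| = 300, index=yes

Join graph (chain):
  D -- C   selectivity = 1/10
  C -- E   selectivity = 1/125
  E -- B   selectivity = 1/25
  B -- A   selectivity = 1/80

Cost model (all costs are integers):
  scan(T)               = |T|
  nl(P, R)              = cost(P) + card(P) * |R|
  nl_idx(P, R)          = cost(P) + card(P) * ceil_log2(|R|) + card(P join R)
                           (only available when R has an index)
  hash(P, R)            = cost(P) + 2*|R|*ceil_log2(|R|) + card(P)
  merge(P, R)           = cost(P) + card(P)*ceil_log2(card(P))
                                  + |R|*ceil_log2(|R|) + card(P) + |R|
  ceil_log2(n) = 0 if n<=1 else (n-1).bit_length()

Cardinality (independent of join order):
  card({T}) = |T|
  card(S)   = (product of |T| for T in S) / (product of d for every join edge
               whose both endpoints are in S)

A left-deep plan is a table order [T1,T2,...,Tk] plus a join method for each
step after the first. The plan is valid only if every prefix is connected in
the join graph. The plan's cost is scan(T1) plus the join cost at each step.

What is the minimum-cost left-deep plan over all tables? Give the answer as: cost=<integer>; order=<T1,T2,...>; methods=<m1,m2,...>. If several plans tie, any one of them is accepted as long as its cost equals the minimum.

cost=53640; order=C,E,B,A,D; methods=hash,hash,hash,hash

Selinger DP (subsets sized 1..n):
  {D}: scan cost=100, card=100
  {C}: scan cost=500, card=500
  {E}: scan cost=120, card=120
  {B}: scan cost=400, card=400
  {A}: scan cost=300, card=300
  {CD}: card=5000; try (D,hash)→2400, (C,merge)→5900, (D,merge)→6300, (C,hash)→9200, (C,nl)→50100, (D,nl)→50500; best=2400 via (D,hash)
  {CE}: card=480; try (E,hash)→2680, (C,merge)→6080, (E,merge)→6460, (C,hash)→9240, (C,nl)→60120, (E,nl)→60500; best=2680 via (E,hash)
  {BE}: card=1920; try (E,hash)→2480, (B,merge)→5080, (E,merge)→5360, (B,hash)→7440, (B,nl)→48120, (E,nl)→48400; best=2480 via (E,hash)
  {AB}: card=1500; try (A,nl_idx)→5500, (A,hash)→6200, (B,merge)→7300, (A,merge)→7400, (B,hash)→7800, (B,nl)→120300 …(+1); best=5500 via (A,nl_idx)
  {CDE}: card=4800; try (D,hash)→4560, (D,merge)→8280, (E,hash)→9080, (D,nl)→50680, (E,merge)→73360, (E,nl)→602400; best=4560 via (D,hash)
  {BCE}: card=7680; try (B,hash)→10360, (B,merge)→11480, (C,hash)→13400, (C,merge)→30520, (B,nl)→194680, (C,nl)→962480; best=10360 via (B,hash)
  {ABE}: card=7200; try (E,hash)→8680, (A,hash)→9800, (E,merge)→24460, (A,nl_idx)→26960, (A,merge)→28520, (E,nl)→185500 …(+1); best=8680 via (E,hash)
  {BCDE}: card=76800; try (B,hash)→16560, (D,hash)→19440, (B,merge)→75760, (D,merge)→118680, (D,nl)→778360, (B,nl)→1924560; best=16560 via (B,hash)
  {ABCE}: card=28800; try (A,hash)→23440, (C,hash)→24880, (A,nl_idx)→108280, (C,merge)→114480, (A,merge)→120880, (A,nl)→2314360 …(+1); best=23440 via (A,hash)
  {ABCDE}: card=288000; try (D,hash)→53640, (A,hash)→98760, (D,merge)→485040, (A,nl_idx)→995760, (A,merge)→1401960, (D,nl)→2903440 …(+1); best=53640 via (D,hash)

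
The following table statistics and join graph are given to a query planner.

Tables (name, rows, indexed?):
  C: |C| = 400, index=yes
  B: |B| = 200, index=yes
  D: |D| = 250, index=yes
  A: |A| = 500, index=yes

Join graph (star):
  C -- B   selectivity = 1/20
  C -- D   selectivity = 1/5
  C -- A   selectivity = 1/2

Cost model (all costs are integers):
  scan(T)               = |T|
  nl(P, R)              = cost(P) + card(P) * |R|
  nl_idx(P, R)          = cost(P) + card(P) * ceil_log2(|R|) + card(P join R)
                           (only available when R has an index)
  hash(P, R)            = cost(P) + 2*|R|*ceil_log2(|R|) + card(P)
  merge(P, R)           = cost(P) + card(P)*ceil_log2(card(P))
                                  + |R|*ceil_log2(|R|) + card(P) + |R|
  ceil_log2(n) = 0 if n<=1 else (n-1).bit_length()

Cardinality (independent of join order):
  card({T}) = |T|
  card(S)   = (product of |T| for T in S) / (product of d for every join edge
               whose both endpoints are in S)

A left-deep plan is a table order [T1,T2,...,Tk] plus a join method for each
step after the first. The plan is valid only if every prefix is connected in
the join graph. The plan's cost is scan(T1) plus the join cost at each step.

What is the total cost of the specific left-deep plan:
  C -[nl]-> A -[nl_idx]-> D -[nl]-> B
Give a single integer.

1006000400

step 1: scan C: cost=400, card=400
step 2: join A via nl
    card(P join A) = 400*500/(2) = 100000
    cost = 400 + 400*500 = 200400
step 3: join D via nl_idx
    card(P join D) = 100000*250/(5) = 5000000
    cost = 200400 + 100000*8 + 5000000 = 6000400
step 4: join B via nl
    card(P join B) = 5000000*200/(20) = 50000000
    cost = 6000400 + 5000000*200 = 1006000400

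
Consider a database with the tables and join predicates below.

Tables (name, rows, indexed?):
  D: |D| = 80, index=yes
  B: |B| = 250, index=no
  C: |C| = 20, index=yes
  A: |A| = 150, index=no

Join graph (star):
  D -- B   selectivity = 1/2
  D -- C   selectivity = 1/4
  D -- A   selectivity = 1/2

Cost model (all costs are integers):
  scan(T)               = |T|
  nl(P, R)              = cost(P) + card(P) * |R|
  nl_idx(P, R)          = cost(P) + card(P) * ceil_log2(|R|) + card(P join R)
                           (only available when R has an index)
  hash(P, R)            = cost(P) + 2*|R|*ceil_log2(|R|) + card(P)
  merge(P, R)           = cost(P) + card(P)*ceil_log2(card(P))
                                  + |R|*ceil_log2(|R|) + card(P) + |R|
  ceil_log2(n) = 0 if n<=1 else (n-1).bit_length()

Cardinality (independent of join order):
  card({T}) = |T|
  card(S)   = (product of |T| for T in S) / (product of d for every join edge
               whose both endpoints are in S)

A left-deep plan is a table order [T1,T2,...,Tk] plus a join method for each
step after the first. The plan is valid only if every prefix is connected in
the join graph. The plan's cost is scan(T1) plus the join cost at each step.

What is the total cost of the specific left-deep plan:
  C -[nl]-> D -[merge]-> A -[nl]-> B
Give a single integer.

7506970

step 1: scan C: cost=20, card=20
step 2: join D via nl
    card(P join D) = 20*80/(4) = 400
    cost = 20 + 20*80 = 1620
step 3: join A via merge
    card(P join A) = 400*150/(2) = 30000
    cost = 1620 + 400*9 + 150*8 + 400 + 150 = 6970
step 4: join B via nl
    card(P join B) = 30000*250/(2) = 3750000
    cost = 6970 + 30000*250 = 7506970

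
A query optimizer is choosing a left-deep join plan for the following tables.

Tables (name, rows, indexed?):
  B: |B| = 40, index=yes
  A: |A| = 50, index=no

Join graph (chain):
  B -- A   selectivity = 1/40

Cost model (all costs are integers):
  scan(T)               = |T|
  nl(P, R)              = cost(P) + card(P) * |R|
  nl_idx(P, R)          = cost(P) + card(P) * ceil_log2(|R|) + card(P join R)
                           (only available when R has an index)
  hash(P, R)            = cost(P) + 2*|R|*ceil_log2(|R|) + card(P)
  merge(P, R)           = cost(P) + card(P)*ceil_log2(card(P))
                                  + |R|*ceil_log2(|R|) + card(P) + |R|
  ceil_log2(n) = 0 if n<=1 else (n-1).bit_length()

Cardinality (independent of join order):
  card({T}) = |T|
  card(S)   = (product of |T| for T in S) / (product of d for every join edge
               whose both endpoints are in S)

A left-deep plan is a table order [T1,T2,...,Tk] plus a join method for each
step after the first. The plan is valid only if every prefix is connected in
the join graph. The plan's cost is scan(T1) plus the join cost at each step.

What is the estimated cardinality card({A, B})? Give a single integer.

Tables in S: A(50), B(40)
Edges inside S: B-A(d=40)
numerator = 50 * 40 = 2000
denominator = 40 = 40
card(S) = 2000 / 40 = 50

50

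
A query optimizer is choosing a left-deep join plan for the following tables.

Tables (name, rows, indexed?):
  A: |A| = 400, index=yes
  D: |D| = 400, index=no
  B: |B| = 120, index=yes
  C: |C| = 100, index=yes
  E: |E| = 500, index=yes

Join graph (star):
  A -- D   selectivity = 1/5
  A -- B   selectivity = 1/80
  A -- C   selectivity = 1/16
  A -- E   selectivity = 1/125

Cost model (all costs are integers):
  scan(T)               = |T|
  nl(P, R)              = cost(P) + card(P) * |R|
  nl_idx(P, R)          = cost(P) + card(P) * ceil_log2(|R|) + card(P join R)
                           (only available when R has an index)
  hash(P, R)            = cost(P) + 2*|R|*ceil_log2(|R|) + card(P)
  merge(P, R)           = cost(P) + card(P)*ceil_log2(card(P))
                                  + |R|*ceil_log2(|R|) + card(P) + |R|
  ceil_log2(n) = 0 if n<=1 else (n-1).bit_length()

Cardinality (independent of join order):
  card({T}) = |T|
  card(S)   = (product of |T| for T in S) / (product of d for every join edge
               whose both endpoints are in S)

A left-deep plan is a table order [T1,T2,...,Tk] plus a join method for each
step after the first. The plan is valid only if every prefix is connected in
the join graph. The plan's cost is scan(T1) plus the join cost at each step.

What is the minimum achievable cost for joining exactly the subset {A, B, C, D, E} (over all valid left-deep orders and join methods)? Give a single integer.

34880

Selinger DP over subsets of {A,B,C,D,E}:
  {A}: scan cost=400, card=400
  {D}: scan cost=400, card=400
  {B}: scan cost=120, card=120
  {C}: scan cost=100, card=100
  {E}: scan cost=500, card=500
  {AD}: card=32000; try (D,hash)→8000, (A,hash)→8000, (D,merge)→8400, (A,merge)→8400, (A,nl_idx)→36000, (D,nl)→160400 …(+1); best=8000 via (D,hash)
  {AB}: card=600; try (A,nl_idx)→1800, (B,hash)→2480, (B,nl_idx)→3800, (A,merge)→5080, (B,merge)→5360, (A,hash)→7440 …(+2); best=1800 via (A,nl_idx)
  {AC}: card=2500; try (C,hash)→2200, (A,nl_idx)→3500, (A,merge)→4900, (C,merge)→5200, (C,nl_idx)→5700, (A,hash)→7400 …(+2); best=2200 via (C,hash)
  {AE}: card=1600; try (E,nl_idx)→5600, (A,nl_idx)→6600, (A,hash)→8200, (E,merge)→9400, (A,merge)→9500, (E,hash)→9800 …(+2); best=5600 via (E,nl_idx)
  {ABD}: card=48000; try (D,hash)→9600, (D,merge)→12400, (B,hash)→41680, (D,nl)→241800, (B,nl_idx)→280000, (B,merge)→520960 …(+1); best=9600 via (D,hash)
  {ACD}: card=200000; try (D,hash)→11900, (D,merge)→38700, (C,hash)→41400, (C,nl_idx)→432000, (C,merge)→520800, (D,nl)→1002200 …(+1); best=11900 via (D,hash)
  {ADE}: card=128000; try (D,hash)→14400, (D,merge)→28800, (E,hash)→49000, (E,nl_idx)→424000, (E,merge)→525000, (D,nl)→645600 …(+1); best=14400 via (D,hash)
  {ABC}: card=3750; try (C,hash)→3800, (B,hash)→6380, (C,merge)→9200, (C,nl_idx)→9750, (B,nl_idx)→23450, (B,merge)→35660 …(+2); best=3800 via (C,hash)
  {ABE}: card=2400; try (B,hash)→8880, (E,nl_idx)→9600, (E,hash)→11400, (E,merge)→13400, (B,nl_idx)→19200, (B,merge)→25760 …(+2); best=8880 via (B,hash)
  {ACE}: card=10000; try (C,hash)→8600, (E,hash)→13700, (C,merge)→25600, (C,nl_idx)→26800, (E,nl_idx)→34700, (E,merge)→39700 …(+2); best=8600 via (C,hash)
  {ABCD}: card=300000; try (D,hash)→14750, (D,merge)→56550, (C,hash)→59000, (B,hash)→213580, (C,nl_idx)→645600, (C,merge)→826400 …(+5); best=14750 via (D,hash)
  {ABDE}: card=192000; try (D,hash)→18480, (D,merge)→44080, (E,hash)→66600, (B,hash)→144080, (E,nl_idx)→633600, (E,merge)→830600 …(+5); best=18480 via (D,hash)
  {ACDE}: card=800000; try (D,hash)→25800, (C,hash)→143800, (D,merge)→162600, (E,hash)→220900, (C,nl_idx)→1710400, (C,merge)→2319200 …(+5); best=25800 via (D,hash)
  {ABCE}: card=15000; try (C,hash)→12680, (E,hash)→16550, (B,hash)→20280, (C,nl_idx)→40680, (C,merge)→40880, (E,nl_idx)→52550 …(+6); best=12680 via (C,hash)
  {ABCDE}: card=1200000; try (D,hash)→34880, (C,hash)→211880, (D,merge)→241680, (E,hash)→323750, (B,hash)→827480, (C,nl_idx)→2562480 …(+9); best=34880 via (D,hash)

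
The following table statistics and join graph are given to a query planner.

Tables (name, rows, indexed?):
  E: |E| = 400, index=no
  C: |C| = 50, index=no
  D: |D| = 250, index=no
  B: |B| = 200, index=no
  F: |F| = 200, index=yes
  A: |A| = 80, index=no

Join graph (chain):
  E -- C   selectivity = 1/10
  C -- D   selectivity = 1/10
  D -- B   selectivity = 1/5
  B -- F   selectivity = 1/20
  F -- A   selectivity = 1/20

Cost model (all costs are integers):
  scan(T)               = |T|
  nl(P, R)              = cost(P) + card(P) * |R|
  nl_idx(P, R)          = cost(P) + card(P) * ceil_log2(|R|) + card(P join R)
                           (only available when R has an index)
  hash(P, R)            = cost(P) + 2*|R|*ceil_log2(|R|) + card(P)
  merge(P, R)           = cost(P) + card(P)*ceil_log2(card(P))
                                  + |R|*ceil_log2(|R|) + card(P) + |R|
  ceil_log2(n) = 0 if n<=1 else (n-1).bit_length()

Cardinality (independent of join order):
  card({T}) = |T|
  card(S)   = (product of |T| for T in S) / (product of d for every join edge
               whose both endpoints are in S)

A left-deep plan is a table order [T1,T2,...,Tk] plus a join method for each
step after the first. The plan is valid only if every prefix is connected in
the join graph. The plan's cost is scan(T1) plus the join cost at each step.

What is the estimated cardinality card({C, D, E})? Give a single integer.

Tables in S: C(50), D(250), E(400)
Edges inside S: E-C(d=10), C-D(d=10)
numerator = 50 * 250 * 400 = 5000000
denominator = 10 * 10 = 100
card(S) = 5000000 / 100 = 50000

50000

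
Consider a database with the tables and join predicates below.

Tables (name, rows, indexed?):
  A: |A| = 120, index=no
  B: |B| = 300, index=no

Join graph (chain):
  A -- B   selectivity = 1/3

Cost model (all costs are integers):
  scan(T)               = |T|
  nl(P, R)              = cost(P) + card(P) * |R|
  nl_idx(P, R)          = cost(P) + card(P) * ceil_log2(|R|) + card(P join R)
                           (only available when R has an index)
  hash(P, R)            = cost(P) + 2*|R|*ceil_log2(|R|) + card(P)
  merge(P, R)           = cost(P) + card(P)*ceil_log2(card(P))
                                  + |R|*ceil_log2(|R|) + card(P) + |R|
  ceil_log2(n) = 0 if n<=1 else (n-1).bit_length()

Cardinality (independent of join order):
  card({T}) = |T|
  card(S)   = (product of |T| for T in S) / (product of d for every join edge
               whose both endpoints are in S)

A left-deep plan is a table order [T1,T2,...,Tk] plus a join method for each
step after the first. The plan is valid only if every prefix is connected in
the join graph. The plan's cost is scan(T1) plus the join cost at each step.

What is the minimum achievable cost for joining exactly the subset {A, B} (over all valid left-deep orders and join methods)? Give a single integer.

2280

Selinger DP over subsets of {A,B}:
  {A}: scan cost=120, card=120
  {B}: scan cost=300, card=300
  {AB}: card=12000; try (A,hash)→2280, (B,merge)→4080, (A,merge)→4260, (B,hash)→5640, (B,nl)→36120, (A,nl)→36300; best=2280 via (A,hash)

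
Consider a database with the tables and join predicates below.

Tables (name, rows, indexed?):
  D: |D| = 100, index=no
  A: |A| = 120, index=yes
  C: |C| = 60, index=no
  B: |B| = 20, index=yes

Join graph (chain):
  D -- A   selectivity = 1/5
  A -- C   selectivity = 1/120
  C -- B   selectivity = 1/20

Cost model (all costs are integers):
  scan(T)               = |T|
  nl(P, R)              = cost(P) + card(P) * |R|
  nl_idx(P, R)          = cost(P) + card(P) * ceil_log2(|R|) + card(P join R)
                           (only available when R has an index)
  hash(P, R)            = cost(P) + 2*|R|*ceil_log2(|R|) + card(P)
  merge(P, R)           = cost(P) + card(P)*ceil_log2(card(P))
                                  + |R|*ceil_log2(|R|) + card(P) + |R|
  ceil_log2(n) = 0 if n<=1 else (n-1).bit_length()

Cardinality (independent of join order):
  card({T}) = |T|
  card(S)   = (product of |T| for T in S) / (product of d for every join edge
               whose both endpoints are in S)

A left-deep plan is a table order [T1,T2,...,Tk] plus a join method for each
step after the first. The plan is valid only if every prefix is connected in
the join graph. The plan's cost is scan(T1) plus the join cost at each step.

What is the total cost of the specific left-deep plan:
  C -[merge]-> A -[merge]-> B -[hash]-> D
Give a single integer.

3440

step 1: scan C: cost=60, card=60
step 2: join A via merge
    card(P join A) = 60*120/(120) = 60
    cost = 60 + 60*6 + 120*7 + 60 + 120 = 1440
step 3: join B via merge
    card(P join B) = 60*20/(20) = 60
    cost = 1440 + 60*6 + 20*5 + 60 + 20 = 1980
step 4: join D via hash
    card(P join D) = 60*100/(5) = 1200
    cost = 1980 + 2*100*7 + 60 = 3440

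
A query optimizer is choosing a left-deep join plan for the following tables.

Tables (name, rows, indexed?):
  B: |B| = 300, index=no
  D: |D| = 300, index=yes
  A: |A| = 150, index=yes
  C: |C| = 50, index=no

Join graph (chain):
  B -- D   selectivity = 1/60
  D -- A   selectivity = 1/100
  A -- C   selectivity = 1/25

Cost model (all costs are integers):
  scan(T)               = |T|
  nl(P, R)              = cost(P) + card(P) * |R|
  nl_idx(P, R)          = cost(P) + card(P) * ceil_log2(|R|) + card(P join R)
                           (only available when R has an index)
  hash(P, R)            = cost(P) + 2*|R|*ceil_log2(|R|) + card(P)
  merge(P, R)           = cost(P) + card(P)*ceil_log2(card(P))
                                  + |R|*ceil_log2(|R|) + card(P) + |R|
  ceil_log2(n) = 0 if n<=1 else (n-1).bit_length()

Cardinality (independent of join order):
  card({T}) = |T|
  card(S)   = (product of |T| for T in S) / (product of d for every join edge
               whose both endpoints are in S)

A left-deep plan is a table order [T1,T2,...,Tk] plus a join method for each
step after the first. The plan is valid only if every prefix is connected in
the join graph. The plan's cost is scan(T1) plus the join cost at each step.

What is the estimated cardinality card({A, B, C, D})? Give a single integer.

Tables in S: A(150), B(300), C(50), D(300)
Edges inside S: B-D(d=60), D-A(d=100), A-C(d=25)
numerator = 150 * 300 * 50 * 300 = 675000000
denominator = 60 * 100 * 25 = 150000
card(S) = 675000000 / 150000 = 4500

4500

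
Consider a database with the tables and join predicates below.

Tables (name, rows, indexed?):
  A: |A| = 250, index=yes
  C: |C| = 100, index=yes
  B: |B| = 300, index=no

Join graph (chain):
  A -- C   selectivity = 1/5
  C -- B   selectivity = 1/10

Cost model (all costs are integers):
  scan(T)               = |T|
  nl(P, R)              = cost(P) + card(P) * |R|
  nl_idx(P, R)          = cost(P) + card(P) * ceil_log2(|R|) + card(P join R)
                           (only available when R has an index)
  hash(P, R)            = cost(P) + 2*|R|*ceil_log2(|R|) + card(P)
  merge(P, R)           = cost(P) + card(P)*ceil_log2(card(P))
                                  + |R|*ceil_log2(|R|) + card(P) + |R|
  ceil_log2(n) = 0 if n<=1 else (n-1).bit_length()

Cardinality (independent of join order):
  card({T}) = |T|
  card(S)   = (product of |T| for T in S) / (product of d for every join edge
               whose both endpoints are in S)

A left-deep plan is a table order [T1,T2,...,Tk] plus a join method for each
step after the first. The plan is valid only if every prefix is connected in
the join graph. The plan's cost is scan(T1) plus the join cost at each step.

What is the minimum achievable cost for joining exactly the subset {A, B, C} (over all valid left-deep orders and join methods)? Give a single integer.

9000

Selinger DP over subsets of {A,B,C}:
  {A}: scan cost=250, card=250
  {C}: scan cost=100, card=100
  {B}: scan cost=300, card=300
  {AC}: card=5000; try (C,hash)→1900, (A,merge)→3150, (C,merge)→3300, (A,hash)→4200, (A,nl_idx)→5900, (C,nl_idx)→7000 …(+2); best=1900 via (C,hash)
  {BC}: card=3000; try (C,hash)→2000, (B,merge)→3900, (C,merge)→4100, (C,nl_idx)→5400, (B,hash)→5600, (B,nl)→30100 …(+1); best=2000 via (C,hash)
  {ABC}: card=150000; try (A,hash)→9000, (B,hash)→12300, (A,merge)→43250, (B,merge)→74900, (A,nl_idx)→176000, (A,nl)→752000 …(+1); best=9000 via (A,hash)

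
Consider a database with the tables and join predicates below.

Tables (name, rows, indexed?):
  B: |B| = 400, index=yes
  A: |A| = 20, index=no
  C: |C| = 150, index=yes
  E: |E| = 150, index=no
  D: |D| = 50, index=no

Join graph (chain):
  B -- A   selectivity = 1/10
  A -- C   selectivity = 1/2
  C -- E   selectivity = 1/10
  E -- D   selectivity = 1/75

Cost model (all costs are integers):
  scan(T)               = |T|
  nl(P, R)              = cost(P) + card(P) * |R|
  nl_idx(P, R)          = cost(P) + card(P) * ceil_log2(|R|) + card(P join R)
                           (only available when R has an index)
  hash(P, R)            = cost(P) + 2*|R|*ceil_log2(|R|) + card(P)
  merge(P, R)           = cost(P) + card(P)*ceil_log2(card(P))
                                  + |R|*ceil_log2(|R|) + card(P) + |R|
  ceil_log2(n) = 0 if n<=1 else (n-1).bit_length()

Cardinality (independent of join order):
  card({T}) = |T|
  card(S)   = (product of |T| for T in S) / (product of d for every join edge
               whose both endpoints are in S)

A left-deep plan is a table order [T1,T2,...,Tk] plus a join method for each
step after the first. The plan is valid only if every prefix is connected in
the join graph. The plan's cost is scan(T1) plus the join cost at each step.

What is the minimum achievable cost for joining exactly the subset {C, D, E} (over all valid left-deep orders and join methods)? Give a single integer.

Selinger DP over subsets of {C,D,E}:
  {C}: scan cost=150, card=150
  {E}: scan cost=150, card=150
  {D}: scan cost=50, card=50
  {CE}: card=2250; try (E,hash)→2700, (C,hash)→2700, (E,merge)→2850, (C,merge)→2850, (C,nl_idx)→3600, (E,nl)→22650 …(+1); best=2700 via (E,hash)
  {DE}: card=100; try (D,hash)→900, (E,merge)→1750, (D,merge)→1850, (E,hash)→2500, (E,nl)→7550, (D,nl)→7650; best=900 via (D,hash)
  {CDE}: card=1500; try (C,merge)→3050, (C,nl_idx)→3200, (C,hash)→3400, (D,hash)→5550, (C,nl)→15900, (D,merge)→32300 …(+1); best=3050 via (C,merge)

3050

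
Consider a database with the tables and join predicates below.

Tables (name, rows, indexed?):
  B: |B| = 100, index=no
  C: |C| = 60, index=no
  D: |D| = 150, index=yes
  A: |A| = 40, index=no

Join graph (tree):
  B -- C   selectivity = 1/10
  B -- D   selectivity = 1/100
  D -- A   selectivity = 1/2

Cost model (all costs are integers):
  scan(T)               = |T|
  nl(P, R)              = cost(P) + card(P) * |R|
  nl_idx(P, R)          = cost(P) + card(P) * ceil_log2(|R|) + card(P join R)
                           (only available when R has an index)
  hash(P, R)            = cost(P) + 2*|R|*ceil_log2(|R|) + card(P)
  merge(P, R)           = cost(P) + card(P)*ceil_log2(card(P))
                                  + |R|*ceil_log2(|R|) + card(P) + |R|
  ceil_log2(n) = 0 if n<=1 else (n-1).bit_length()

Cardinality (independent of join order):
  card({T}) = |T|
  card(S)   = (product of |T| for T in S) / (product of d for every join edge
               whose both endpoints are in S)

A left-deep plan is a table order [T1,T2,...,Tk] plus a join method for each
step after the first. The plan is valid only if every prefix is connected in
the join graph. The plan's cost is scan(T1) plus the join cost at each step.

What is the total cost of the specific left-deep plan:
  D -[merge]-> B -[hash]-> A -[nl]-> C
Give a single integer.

182930

step 1: scan D: cost=150, card=150
step 2: join B via merge
    card(P join B) = 150*100/(100) = 150
    cost = 150 + 150*8 + 100*7 + 150 + 100 = 2300
step 3: join A via hash
    card(P join A) = 150*40/(2) = 3000
    cost = 2300 + 2*40*6 + 150 = 2930
step 4: join C via nl
    card(P join C) = 3000*60/(10) = 18000
    cost = 2930 + 3000*60 = 182930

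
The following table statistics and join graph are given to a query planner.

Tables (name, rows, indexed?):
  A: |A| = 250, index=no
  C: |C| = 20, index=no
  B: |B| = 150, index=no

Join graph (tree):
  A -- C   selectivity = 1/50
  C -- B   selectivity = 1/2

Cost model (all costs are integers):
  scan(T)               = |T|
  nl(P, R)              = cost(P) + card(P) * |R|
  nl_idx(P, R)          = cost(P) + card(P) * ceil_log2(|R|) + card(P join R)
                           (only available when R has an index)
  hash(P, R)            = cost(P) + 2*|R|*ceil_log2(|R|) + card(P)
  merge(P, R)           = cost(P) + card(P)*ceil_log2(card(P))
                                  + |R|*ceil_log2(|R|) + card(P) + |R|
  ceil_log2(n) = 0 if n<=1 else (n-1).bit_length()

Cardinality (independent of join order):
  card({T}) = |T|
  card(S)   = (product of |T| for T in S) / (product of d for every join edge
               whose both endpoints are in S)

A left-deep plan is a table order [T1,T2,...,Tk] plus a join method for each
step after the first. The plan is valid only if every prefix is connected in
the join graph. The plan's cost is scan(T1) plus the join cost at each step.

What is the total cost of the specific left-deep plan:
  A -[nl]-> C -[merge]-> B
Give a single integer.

7400

step 1: scan A: cost=250, card=250
step 2: join C via nl
    card(P join C) = 250*20/(50) = 100
    cost = 250 + 250*20 = 5250
step 3: join B via merge
    card(P join B) = 100*150/(2) = 7500
    cost = 5250 + 100*7 + 150*8 + 100 + 150 = 7400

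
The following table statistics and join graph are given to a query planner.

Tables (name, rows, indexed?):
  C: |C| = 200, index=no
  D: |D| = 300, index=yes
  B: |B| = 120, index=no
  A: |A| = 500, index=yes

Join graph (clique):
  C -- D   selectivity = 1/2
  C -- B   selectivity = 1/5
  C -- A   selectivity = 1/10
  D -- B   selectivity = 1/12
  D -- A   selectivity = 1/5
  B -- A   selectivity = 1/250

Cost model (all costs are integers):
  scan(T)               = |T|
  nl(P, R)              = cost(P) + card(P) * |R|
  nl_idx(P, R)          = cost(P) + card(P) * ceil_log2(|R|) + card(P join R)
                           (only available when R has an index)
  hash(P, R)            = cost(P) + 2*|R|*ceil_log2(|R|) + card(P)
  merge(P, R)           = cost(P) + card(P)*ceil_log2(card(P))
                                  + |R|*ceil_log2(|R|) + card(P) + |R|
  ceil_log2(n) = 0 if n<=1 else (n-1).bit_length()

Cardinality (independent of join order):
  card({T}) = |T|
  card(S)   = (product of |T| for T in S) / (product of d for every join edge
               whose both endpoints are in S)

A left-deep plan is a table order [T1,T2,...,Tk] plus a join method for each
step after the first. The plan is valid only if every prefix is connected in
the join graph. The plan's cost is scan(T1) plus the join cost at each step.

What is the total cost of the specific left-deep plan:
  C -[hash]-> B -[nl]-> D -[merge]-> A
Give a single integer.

step 1: scan C: cost=200, card=200
step 2: join B via hash
    card(P join B) = 200*120/(5) = 4800
    cost = 200 + 2*120*7 + 200 = 2080
step 3: join D via nl
    card(P join D) = 4800*300/(2*12) = 60000
    cost = 2080 + 4800*300 = 1442080
step 4: join A via merge
    card(P join A) = 60000*500/(10*5*250) = 2400
    cost = 1442080 + 60000*16 + 500*9 + 60000 + 500 = 2467080

2467080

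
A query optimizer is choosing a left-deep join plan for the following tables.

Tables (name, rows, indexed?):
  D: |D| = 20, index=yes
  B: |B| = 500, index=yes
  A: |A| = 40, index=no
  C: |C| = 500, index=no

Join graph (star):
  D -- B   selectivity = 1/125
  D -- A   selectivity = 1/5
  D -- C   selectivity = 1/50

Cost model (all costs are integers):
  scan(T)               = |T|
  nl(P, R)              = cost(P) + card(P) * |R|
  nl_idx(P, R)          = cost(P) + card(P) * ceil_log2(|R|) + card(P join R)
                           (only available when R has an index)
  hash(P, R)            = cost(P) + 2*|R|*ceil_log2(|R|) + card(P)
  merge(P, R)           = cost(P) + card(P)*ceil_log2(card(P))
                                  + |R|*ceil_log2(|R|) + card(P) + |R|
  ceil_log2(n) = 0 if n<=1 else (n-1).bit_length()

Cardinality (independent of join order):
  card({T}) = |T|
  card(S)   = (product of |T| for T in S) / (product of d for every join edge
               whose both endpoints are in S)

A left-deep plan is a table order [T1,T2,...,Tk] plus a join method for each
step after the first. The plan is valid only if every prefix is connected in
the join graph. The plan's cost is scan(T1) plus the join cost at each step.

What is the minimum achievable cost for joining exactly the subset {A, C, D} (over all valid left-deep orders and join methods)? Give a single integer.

1880

Selinger DP over subsets of {A,C,D}:
  {D}: scan cost=20, card=20
  {A}: scan cost=40, card=40
  {C}: scan cost=500, card=500
  {AD}: card=160; try (D,hash)→280, (D,nl_idx)→400, (A,merge)→420, (D,merge)→440, (A,hash)→520, (A,nl)→820 …(+1); best=280 via (D,hash)
  {CD}: card=200; try (D,hash)→1200, (D,nl_idx)→3200, (C,merge)→5140, (D,merge)→5620, (C,hash)→9040, (C,nl)→10020 …(+1); best=1200 via (D,hash)
  {ACD}: card=1600; try (A,hash)→1880, (A,merge)→3280, (C,merge)→6720, (A,nl)→9200, (C,hash)→9440, (C,nl)→80280; best=1880 via (A,hash)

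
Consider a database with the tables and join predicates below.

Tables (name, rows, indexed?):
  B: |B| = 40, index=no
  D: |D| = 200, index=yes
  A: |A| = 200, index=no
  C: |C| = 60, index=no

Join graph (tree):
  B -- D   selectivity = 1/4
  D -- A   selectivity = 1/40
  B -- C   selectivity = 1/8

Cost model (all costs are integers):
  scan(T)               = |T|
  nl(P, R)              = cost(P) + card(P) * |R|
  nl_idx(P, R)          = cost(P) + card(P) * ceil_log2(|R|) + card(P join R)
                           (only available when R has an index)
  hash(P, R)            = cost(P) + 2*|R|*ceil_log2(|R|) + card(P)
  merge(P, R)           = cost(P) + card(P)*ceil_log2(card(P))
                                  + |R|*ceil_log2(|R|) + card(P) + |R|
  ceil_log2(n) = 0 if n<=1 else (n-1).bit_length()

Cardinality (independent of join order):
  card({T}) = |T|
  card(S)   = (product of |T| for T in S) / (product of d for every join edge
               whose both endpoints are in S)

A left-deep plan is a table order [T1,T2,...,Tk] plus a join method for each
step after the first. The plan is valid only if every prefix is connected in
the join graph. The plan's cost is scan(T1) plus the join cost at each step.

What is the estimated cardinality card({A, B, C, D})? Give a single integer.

75000

Tables in S: A(200), B(40), C(60), D(200)
Edges inside S: B-D(d=4), D-A(d=40), B-C(d=8)
numerator = 200 * 40 * 60 * 200 = 96000000
denominator = 4 * 40 * 8 = 1280
card(S) = 96000000 / 1280 = 75000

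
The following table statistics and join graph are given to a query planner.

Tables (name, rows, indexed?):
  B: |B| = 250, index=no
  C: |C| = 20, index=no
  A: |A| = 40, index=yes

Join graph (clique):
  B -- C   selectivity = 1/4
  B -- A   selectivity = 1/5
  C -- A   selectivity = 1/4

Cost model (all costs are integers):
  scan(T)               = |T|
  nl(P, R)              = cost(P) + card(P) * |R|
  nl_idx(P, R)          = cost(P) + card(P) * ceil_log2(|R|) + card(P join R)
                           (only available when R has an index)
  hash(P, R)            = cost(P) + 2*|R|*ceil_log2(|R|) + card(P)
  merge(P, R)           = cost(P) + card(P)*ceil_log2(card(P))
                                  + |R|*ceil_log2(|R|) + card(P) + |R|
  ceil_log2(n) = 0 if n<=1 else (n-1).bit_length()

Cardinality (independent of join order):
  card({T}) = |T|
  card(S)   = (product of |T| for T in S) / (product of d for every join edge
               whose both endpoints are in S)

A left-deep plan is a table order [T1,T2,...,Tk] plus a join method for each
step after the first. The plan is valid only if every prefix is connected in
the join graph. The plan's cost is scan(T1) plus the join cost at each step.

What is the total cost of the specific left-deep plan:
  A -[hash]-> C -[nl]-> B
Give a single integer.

step 1: scan A: cost=40, card=40
step 2: join C via hash
    card(P join C) = 40*20/(4) = 200
    cost = 40 + 2*20*5 + 40 = 280
step 3: join B via nl
    card(P join B) = 200*250/(4*5) = 2500
    cost = 280 + 200*250 = 50280

50280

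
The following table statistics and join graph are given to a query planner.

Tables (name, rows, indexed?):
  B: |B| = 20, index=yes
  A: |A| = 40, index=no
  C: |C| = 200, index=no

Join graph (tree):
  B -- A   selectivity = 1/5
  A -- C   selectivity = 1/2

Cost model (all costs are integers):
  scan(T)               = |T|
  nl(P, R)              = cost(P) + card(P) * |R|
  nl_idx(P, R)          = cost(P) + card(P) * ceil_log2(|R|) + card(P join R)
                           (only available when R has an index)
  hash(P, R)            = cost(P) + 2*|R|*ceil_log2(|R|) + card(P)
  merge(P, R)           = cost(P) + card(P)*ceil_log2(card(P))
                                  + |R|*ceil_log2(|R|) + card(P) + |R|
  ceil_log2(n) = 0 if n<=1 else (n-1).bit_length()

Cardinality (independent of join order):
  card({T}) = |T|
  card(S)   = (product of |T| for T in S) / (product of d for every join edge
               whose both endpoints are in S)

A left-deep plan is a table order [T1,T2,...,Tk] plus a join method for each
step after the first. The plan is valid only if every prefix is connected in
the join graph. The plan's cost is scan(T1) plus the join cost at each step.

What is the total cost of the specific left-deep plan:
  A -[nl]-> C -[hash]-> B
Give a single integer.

step 1: scan A: cost=40, card=40
step 2: join C via nl
    card(P join C) = 40*200/(2) = 4000
    cost = 40 + 40*200 = 8040
step 3: join B via hash
    card(P join B) = 4000*20/(5) = 16000
    cost = 8040 + 2*20*5 + 4000 = 12240

12240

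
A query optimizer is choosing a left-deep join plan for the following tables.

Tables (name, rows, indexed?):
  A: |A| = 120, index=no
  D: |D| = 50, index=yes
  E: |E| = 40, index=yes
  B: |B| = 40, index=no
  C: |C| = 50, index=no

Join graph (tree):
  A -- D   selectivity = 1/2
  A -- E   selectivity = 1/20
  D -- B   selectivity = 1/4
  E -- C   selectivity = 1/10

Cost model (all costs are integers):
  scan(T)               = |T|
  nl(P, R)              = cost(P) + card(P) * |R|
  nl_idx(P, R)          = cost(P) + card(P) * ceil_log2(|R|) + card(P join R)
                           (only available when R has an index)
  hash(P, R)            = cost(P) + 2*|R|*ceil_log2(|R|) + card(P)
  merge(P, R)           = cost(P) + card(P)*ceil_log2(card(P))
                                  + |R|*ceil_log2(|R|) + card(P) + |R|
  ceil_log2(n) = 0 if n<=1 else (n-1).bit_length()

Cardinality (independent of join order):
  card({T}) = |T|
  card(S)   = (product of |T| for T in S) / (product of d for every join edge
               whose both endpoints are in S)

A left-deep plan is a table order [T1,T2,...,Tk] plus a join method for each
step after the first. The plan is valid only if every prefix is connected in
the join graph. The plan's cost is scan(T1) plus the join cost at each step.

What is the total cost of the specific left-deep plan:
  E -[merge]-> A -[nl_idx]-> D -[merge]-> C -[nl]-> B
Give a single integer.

step 1: scan E: cost=40, card=40
step 2: join A via merge
    card(P join A) = 40*120/(20) = 240
    cost = 40 + 40*6 + 120*7 + 40 + 120 = 1280
step 3: join D via nl_idx
    card(P join D) = 240*50/(2) = 6000
    cost = 1280 + 240*6 + 6000 = 8720
step 4: join C via merge
    card(P join C) = 6000*50/(10) = 30000
    cost = 8720 + 6000*13 + 50*6 + 6000 + 50 = 93070
step 5: join B via nl
    card(P join B) = 30000*40/(4) = 300000
    cost = 93070 + 30000*40 = 1293070

1293070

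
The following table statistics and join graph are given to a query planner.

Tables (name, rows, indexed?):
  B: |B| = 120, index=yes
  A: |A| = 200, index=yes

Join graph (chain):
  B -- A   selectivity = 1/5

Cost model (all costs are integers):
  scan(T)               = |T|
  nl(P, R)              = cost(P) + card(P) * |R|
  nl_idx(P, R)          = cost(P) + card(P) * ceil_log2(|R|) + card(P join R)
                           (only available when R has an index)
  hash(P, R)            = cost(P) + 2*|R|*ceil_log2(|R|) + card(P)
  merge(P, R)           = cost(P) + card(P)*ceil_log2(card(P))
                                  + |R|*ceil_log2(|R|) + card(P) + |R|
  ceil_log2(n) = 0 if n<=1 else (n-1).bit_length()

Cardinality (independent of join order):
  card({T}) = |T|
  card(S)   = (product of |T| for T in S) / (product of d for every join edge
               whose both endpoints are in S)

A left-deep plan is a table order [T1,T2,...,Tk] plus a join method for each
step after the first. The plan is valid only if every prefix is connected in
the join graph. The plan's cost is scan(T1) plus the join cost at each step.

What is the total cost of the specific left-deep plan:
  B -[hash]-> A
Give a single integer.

step 1: scan B: cost=120, card=120
step 2: join A via hash
    card(P join A) = 120*200/(5) = 4800
    cost = 120 + 2*200*8 + 120 = 3440

3440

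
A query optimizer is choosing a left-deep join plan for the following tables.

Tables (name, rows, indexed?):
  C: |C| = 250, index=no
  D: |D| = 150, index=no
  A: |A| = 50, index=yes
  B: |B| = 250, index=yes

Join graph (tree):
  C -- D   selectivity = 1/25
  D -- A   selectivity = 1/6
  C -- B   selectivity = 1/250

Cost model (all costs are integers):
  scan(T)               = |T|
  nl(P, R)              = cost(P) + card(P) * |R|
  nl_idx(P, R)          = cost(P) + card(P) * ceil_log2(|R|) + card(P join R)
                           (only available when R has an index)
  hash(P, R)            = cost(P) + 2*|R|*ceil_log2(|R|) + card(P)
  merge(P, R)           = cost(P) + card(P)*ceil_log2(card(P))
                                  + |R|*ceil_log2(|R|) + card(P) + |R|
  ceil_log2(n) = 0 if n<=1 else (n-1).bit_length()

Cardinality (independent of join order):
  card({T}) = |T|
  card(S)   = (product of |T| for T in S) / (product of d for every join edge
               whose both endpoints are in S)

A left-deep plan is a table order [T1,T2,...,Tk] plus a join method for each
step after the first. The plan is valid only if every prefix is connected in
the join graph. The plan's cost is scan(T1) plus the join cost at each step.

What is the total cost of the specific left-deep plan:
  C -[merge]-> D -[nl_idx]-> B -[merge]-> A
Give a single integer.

35700

step 1: scan C: cost=250, card=250
step 2: join D via merge
    card(P join D) = 250*150/(25) = 1500
    cost = 250 + 250*8 + 150*8 + 250 + 150 = 3850
step 3: join B via nl_idx
    card(P join B) = 1500*250/(250) = 1500
    cost = 3850 + 1500*8 + 1500 = 17350
step 4: join A via merge
    card(P join A) = 1500*50/(6) = 12500
    cost = 17350 + 1500*11 + 50*6 + 1500 + 50 = 35700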